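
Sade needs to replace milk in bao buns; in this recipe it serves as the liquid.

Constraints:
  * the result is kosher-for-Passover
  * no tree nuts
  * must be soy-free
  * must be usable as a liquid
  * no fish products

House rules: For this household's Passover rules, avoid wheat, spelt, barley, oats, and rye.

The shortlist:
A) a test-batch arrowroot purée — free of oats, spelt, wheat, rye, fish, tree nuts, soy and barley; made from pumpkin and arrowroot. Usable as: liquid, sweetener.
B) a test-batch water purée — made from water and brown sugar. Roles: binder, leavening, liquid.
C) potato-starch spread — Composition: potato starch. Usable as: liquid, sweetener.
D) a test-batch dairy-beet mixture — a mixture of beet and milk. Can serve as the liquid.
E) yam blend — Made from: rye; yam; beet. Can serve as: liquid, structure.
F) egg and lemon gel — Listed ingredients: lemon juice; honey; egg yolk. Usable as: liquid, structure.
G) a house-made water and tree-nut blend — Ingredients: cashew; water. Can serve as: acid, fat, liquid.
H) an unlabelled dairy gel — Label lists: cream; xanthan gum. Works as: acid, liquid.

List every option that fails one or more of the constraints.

A: kosher-for-Passover, no soy — OK
B: no soy, no tree nuts — keep
C: only potato starch; none excluded — valid
D: only milk and beet; none excluded — keep
E: has rye, so not kosher-for-Passover — no
F: no tree nuts, no soy — OK
G: has cashew, so not tree-nut-free — no
H: nothing on the exclusion list — keep

E, G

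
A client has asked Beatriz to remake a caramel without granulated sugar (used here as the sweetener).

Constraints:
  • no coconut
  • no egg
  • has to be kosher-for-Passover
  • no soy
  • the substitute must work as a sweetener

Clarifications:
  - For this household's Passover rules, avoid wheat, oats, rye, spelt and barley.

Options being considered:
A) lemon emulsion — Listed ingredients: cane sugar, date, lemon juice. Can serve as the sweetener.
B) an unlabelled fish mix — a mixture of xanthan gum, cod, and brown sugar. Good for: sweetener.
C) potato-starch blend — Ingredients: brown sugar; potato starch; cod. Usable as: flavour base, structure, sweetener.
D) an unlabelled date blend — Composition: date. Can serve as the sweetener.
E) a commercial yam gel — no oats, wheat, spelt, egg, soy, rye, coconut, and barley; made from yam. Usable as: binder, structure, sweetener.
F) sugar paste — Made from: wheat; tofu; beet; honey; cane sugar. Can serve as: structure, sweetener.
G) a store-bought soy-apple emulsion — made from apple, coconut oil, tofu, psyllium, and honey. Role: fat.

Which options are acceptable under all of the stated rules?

A: nothing on the exclusion list — valid
B: only cod, brown sugar and xanthan gum; none excluded — OK
C: kosher-for-Passover, no soy — OK
D: no egg, kosher-for-Passover — keep
E: no coconut, no egg — OK
F: has wheat, so not kosher-for-Passover; has tofu, so not soy-free — no
G: not usable as a sweetener; has coconut oil, so not coconut-free (and 1 more) — reject

A, B, C, D, E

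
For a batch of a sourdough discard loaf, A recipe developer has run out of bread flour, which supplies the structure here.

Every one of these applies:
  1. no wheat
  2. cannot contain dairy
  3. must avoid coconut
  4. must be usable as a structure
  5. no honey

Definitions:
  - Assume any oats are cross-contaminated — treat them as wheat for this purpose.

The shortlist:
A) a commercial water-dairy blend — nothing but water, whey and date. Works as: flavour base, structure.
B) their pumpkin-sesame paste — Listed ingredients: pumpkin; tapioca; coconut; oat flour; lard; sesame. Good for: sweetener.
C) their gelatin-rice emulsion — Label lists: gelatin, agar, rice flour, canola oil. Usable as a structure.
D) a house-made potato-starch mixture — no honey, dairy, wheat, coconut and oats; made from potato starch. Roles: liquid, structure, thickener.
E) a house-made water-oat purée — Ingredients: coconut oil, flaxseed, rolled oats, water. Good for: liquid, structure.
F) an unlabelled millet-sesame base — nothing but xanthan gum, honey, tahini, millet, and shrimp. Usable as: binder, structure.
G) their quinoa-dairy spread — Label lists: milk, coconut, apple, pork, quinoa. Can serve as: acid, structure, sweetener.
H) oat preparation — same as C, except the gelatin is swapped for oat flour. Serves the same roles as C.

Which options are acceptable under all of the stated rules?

C, D

A: has whey, so not dairy-free — reject
B: not usable as a structure; has coconut, so not coconut-free (and 1 more) — reject
C: every rule checks out — OK
D: works as a structure, wheat-free, no coconut — keep
E: has coconut oil, so not coconut-free; has rolled oats, so not wheat-free — reject
F: has honey, so not honey-free — out
G: has milk, so not dairy-free; has coconut, so not coconut-free — out
H: has oat flour, so not wheat-free — reject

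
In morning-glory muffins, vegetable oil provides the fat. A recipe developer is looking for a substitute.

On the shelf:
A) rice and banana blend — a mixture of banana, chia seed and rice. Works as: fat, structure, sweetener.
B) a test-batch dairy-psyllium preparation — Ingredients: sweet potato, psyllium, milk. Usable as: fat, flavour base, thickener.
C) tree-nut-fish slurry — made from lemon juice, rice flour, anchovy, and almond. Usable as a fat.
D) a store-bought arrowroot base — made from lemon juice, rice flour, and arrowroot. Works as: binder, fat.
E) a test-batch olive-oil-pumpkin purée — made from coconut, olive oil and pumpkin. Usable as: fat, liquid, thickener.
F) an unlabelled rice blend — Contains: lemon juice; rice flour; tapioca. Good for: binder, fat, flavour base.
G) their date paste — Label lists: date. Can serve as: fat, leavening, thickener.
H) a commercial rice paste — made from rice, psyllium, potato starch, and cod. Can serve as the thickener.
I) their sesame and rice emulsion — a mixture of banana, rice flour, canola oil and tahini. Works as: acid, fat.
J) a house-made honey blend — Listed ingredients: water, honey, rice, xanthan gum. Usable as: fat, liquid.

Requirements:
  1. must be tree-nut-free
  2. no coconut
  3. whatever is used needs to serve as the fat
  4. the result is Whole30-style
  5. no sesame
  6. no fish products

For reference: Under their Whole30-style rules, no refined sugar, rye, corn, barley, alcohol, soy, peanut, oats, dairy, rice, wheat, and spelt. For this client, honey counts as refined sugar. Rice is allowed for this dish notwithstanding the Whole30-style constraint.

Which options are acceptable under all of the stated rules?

A, D, F, G

A: rice is permitted under the Whole30-style carve-out; nothing else excluded — valid
B: has milk, so not Whole30-style — reject
C: has almond, so not tree-nut-free; has anchovy, so not fish-free — no
D: rice is permitted under the Whole30-style carve-out; nothing else excluded — OK
E: has coconut, so not coconut-free — out
F: rice is permitted under the Whole30-style carve-out; nothing else excluded — OK
G: only date; none excluded — valid
H: not usable as a fat; has cod, so not fish-free — reject
I: has tahini, so not sesame-free — reject
J: has honey, so not Whole30-style — out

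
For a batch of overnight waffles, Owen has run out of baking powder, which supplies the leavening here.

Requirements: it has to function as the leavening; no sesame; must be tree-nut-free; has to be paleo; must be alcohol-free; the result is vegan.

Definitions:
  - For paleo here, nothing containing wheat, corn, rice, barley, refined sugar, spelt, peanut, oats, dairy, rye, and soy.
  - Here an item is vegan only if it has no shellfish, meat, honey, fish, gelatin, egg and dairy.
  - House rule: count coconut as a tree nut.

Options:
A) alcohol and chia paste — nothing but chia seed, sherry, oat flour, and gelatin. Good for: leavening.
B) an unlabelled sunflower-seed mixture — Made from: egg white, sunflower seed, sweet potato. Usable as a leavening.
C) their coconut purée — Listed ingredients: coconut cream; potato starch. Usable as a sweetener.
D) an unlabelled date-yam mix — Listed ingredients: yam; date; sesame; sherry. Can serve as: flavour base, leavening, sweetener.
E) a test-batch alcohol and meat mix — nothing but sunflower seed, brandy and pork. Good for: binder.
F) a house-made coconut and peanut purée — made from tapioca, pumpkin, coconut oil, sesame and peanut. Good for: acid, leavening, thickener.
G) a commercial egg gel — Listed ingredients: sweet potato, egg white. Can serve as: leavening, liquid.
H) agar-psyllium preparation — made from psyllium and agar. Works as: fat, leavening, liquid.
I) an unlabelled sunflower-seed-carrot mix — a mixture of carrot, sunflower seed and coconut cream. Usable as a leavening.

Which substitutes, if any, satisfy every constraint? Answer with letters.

H

A: has oat flour, so not paleo; has gelatin, so not vegan (and 1 more) — no
B: has egg white, so not vegan — reject
C: not usable as a leavening; has coconut cream, so not tree-nut-free — reject
D: has sesame, so not sesame-free; has sherry, so not alcohol-free — no
E: not usable as a leavening; has pork, so not vegan (and 1 more) — no
F: has peanut, so not paleo; has coconut oil, so not tree-nut-free (and 1 more) — reject
G: has egg white, so not vegan — no
H: tree-nut-free, no sesame — OK
I: has coconut cream, so not tree-nut-free — out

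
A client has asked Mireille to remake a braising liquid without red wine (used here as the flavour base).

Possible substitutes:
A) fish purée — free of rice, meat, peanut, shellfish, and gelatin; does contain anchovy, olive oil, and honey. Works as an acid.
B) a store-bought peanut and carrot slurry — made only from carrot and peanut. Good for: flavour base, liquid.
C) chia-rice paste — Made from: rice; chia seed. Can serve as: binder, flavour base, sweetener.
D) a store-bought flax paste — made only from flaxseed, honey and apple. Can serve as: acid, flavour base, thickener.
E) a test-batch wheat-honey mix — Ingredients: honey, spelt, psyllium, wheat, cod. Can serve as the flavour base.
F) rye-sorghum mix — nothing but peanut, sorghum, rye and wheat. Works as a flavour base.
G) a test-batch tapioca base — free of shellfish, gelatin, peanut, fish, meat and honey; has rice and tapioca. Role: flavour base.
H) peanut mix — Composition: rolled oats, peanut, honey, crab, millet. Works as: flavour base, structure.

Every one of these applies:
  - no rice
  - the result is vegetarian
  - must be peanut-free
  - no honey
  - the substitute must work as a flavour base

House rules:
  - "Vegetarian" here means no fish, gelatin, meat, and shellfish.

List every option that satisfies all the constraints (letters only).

A: not usable as a flavour base; has anchovy, so not vegetarian (and 1 more) — reject
B: has peanut, so not peanut-free — no
C: has rice, so not rice-free — out
D: has honey, so not honey-free — out
E: has cod, so not vegetarian; has honey, so not honey-free — no
F: has peanut, so not peanut-free — reject
G: has rice, so not rice-free — no
H: has crab, so not vegetarian; has peanut, so not peanut-free (and 1 more) — reject

none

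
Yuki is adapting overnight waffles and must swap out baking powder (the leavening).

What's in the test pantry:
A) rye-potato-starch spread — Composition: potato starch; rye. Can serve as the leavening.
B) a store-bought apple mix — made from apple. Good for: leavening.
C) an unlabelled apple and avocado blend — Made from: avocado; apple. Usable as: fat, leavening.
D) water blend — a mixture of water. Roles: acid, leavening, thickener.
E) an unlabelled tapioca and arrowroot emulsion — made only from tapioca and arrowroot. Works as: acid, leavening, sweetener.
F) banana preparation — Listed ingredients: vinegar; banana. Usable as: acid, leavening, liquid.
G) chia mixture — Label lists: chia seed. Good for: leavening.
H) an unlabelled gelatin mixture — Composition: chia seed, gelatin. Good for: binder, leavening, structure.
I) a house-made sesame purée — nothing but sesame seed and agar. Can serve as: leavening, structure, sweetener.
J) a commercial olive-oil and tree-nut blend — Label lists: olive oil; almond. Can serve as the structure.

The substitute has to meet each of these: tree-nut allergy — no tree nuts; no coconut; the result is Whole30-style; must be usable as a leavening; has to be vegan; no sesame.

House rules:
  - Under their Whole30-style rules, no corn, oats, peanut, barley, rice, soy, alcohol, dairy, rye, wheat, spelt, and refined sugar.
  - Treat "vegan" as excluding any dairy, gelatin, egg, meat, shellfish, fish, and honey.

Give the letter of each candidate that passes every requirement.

B, C, D, E, F, G

A: has rye, so not Whole30-style — no
B: only apple; none excluded — OK
C: no tree nuts, vegan — OK
D: only water; none excluded — OK
E: no coconut, Whole30-style — OK
F: nothing on the exclusion list — valid
G: nothing on the exclusion list — OK
H: has gelatin, so not vegan — reject
I: has sesame seed, so not sesame-free — reject
J: not usable as a leavening; has almond, so not tree-nut-free — no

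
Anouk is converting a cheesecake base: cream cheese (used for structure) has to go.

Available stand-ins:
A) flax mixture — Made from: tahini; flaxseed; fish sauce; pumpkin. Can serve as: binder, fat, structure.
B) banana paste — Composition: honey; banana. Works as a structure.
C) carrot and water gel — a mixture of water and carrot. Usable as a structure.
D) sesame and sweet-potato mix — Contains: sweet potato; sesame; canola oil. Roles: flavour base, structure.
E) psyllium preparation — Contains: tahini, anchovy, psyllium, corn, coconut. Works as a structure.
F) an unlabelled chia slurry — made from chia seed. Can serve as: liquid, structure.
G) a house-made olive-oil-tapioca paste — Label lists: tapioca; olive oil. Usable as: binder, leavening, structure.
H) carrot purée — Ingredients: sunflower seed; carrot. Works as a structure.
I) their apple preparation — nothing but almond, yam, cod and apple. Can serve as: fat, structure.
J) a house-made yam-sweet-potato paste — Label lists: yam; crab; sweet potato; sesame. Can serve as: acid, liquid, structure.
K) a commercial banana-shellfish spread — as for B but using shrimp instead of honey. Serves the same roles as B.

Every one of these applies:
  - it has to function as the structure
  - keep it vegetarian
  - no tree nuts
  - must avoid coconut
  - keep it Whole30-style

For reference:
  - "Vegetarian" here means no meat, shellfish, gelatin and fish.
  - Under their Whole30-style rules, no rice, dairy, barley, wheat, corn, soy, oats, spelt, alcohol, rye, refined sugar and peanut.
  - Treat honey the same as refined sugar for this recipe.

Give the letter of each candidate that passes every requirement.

A: has fish sauce, so not vegetarian — out
B: has honey, so not Whole30-style — out
C: works as a structure, Whole30-style, no tree nuts — keep
D: Whole30-style, vegetarian — valid
E: has anchovy, so not vegetarian; has corn, so not Whole30-style (and 1 more) — out
F: works as a structure, no coconut, vegetarian — valid
G: no coconut, vegetarian — keep
H: only sunflower seed and carrot; none excluded — keep
I: has cod, so not vegetarian; has almond, so not tree-nut-free — no
J: has crab, so not vegetarian — out
K: has shrimp, so not vegetarian — out

C, D, F, G, H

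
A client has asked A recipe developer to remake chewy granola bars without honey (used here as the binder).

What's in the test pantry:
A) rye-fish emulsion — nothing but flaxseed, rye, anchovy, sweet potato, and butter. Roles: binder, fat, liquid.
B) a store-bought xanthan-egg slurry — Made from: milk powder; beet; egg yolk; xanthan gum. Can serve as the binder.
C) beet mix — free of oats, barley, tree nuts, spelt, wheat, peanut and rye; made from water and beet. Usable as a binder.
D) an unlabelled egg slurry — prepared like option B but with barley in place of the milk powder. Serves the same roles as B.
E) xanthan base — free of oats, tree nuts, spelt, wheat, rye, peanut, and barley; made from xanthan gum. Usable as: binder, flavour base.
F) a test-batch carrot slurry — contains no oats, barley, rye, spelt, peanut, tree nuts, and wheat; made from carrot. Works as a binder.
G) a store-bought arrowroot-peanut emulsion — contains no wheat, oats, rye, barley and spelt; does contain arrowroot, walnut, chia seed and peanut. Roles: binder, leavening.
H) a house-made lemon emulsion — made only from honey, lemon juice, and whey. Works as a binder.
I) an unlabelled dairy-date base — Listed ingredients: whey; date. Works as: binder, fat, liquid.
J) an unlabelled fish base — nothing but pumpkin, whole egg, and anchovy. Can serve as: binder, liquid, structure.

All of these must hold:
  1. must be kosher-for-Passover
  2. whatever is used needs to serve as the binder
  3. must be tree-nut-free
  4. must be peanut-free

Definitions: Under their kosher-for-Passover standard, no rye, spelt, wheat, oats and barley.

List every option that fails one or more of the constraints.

A: has rye, so not kosher-for-Passover — no
B: milk powder and egg yolk etc. — none of it excluded — OK
C: works as a binder, no peanut, kosher-for-Passover — keep
D: has barley, so not kosher-for-Passover — reject
E: kosher-for-Passover, no peanut — valid
F: every rule checks out — OK
G: has peanut, so not peanut-free; has walnut, so not tree-nut-free — no
H: kosher-for-Passover, no tree nuts — OK
I: only whey and date; none excluded — OK
J: only whole egg, anchovy and pumpkin; none excluded — keep

A, D, G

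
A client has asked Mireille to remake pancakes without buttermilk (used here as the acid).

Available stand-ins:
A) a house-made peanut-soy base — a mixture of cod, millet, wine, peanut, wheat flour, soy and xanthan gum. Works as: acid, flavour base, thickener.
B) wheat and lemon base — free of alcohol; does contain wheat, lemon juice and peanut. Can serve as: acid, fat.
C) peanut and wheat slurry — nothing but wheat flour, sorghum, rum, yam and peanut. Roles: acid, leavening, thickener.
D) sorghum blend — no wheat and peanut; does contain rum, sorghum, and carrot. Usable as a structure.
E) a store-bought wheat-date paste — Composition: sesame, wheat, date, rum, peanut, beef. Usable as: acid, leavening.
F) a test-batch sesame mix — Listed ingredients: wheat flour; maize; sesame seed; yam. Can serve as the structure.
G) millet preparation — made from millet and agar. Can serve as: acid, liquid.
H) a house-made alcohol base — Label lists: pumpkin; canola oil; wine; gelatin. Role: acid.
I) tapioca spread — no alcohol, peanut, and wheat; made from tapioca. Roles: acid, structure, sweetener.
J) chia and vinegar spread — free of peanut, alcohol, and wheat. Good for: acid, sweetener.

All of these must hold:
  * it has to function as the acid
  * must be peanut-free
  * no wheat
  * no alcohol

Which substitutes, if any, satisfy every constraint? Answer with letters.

A: has wine, so not alcohol-free; has peanut, so not peanut-free (and 1 more) — no
B: has peanut, so not peanut-free; has wheat, so not wheat-free — out
C: has rum, so not alcohol-free; has peanut, so not peanut-free (and 1 more) — no
D: not usable as an acid; has rum, so not alcohol-free — out
E: has rum, so not alcohol-free; has peanut, so not peanut-free (and 1 more) — out
F: not usable as an acid; has wheat flour, so not wheat-free — no
G: only agar and millet; none excluded — valid
H: has wine, so not alcohol-free — out
I: works as an acid, no alcohol, no peanut — valid
J: all constraints satisfied — keep

G, I, J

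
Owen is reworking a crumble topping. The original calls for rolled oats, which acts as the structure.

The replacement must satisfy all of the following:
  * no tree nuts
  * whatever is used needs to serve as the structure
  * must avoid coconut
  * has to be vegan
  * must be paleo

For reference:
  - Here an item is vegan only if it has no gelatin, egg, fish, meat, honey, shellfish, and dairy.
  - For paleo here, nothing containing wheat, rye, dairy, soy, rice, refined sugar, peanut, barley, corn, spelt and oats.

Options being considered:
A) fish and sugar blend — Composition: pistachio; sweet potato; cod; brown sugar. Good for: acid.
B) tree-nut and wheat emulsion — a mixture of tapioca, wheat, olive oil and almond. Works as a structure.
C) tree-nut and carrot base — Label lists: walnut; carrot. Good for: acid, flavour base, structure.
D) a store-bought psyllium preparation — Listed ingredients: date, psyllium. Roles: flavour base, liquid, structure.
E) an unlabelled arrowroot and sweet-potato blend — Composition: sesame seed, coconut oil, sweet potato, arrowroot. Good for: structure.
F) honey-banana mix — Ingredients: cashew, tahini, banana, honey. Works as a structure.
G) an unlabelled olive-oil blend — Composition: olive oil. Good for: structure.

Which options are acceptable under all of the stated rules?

A: not usable as a structure; has cod, so not vegan (and 2 more) — reject
B: has wheat, so not paleo; has almond, so not tree-nut-free — no
C: has walnut, so not tree-nut-free — out
D: only date and psyllium; none excluded — OK
E: has coconut oil, so not coconut-free — out
F: has honey, so not vegan; has cashew, so not tree-nut-free — out
G: every rule checks out — valid

D, G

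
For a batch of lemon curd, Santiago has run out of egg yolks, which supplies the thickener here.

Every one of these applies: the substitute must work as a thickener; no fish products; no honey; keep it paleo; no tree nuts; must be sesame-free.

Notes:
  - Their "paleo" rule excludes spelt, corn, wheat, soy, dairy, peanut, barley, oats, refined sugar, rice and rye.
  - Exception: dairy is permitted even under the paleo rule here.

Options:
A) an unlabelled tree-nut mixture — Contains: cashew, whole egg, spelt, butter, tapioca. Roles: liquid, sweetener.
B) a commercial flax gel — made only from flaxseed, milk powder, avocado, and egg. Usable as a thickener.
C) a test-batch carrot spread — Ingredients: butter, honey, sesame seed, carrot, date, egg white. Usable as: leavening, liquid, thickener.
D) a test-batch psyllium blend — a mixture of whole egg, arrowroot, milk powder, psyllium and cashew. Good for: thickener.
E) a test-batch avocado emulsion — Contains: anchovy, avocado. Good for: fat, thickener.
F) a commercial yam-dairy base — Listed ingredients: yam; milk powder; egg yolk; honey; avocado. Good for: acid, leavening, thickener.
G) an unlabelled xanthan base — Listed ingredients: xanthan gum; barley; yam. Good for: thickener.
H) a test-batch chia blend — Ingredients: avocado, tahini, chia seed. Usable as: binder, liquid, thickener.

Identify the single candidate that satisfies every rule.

B

A: not usable as a thickener; has spelt, so not paleo (and 1 more) — no
B: dairy is permitted under the paleo carve-out; nothing else excluded — keep
C: has sesame seed, so not sesame-free; has honey, so not honey-free — out
D: has cashew, so not tree-nut-free — reject
E: has anchovy, so not fish-free — out
F: has honey, so not honey-free — out
G: has barley, so not paleo — reject
H: has tahini, so not sesame-free — out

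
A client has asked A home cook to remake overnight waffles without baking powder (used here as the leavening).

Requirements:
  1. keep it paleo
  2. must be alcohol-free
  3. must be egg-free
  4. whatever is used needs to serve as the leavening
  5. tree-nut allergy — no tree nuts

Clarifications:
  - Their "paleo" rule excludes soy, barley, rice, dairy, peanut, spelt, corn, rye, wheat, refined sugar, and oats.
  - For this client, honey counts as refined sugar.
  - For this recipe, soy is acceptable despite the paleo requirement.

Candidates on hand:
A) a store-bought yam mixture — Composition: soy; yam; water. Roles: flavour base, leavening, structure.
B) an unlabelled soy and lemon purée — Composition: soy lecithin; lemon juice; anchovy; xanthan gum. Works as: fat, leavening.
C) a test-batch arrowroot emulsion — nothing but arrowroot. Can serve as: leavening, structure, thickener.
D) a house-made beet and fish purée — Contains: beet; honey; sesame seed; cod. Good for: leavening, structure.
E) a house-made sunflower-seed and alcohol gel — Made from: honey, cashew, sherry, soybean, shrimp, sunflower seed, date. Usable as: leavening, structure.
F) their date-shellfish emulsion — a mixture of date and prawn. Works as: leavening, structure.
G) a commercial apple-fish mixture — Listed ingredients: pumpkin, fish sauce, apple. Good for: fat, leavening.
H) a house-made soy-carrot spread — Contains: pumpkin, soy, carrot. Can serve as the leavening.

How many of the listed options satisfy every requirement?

A: soy is permitted under the paleo carve-out; nothing else excluded — valid
B: soy is permitted under the paleo carve-out; nothing else excluded — valid
C: only arrowroot; none excluded — valid
D: has honey, so not paleo — out
E: has honey, so not paleo; has sherry, so not alcohol-free (and 1 more) — reject
F: only prawn and date; none excluded — OK
G: nothing on the exclusion list — keep
H: soy is permitted under the paleo carve-out; nothing else excluded — keep

6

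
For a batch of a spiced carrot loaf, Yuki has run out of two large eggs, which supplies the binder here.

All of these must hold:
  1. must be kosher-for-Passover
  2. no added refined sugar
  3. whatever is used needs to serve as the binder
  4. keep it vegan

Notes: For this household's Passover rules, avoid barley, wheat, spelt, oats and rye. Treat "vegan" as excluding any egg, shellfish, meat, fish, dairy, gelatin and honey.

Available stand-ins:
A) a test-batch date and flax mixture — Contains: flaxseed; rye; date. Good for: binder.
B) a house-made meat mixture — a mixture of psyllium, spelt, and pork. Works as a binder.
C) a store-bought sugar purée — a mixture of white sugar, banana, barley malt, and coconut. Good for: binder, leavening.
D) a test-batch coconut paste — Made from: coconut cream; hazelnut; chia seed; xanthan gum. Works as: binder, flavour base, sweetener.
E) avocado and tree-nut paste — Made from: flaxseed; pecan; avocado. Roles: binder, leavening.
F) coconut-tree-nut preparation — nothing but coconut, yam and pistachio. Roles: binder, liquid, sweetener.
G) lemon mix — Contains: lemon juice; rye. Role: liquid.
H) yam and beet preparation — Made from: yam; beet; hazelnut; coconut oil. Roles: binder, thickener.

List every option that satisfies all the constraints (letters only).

A: has rye, so not kosher-for-Passover — reject
B: has spelt, so not kosher-for-Passover; has pork, so not vegan — out
C: has barley malt, so not kosher-for-Passover; has white sugar, so not no-added-sugar — reject
D: coconut cream and hazelnut etc. — none of it excluded — valid
E: vegan, kosher-for-Passover — keep
F: all constraints satisfied — OK
G: not usable as a binder; has rye, so not kosher-for-Passover — reject
H: no refined sugar, kosher-for-Passover — keep

D, E, F, H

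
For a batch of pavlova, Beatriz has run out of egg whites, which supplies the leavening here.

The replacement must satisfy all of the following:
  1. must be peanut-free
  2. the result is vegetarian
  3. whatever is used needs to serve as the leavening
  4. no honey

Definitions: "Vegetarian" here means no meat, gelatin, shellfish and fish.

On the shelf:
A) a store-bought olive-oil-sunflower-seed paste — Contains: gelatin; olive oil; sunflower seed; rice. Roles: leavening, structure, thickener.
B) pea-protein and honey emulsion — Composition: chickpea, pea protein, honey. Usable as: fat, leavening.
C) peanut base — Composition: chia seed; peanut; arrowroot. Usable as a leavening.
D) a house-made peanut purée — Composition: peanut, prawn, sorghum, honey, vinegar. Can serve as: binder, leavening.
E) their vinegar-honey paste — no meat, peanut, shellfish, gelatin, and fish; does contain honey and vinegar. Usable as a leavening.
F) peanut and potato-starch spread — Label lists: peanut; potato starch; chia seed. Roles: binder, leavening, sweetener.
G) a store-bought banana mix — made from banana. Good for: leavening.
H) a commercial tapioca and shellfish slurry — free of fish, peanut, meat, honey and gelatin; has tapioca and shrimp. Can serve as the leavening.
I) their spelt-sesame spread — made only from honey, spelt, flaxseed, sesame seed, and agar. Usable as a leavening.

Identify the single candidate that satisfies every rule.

G

A: has gelatin, so not vegetarian — reject
B: has honey, so not honey-free — no
C: has peanut, so not peanut-free — reject
D: has prawn, so not vegetarian; has honey, so not honey-free (and 1 more) — no
E: has honey, so not honey-free — no
F: has peanut, so not peanut-free — out
G: only banana; none excluded — OK
H: has shrimp, so not vegetarian — out
I: has honey, so not honey-free — out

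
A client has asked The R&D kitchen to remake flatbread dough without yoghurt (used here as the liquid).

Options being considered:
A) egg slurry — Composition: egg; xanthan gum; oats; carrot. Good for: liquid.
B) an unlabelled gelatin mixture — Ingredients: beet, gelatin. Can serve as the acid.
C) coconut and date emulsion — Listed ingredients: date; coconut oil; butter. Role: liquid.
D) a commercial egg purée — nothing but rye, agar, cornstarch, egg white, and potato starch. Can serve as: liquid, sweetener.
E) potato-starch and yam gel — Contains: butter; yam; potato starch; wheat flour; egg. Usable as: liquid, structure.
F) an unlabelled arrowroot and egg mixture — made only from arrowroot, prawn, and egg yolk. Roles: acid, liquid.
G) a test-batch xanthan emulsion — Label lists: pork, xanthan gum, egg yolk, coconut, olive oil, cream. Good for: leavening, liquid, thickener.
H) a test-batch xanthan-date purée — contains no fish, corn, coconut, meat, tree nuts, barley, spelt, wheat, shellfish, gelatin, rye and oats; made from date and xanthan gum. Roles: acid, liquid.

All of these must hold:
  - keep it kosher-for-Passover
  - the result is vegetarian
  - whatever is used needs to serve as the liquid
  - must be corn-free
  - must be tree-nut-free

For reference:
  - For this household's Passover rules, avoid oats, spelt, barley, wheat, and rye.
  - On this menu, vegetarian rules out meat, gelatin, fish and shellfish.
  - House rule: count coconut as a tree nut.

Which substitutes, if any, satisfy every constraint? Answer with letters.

H

A: has oats, so not kosher-for-Passover — out
B: not usable as a liquid; has gelatin, so not vegetarian — reject
C: has coconut oil, so not tree-nut-free — reject
D: has rye, so not kosher-for-Passover; has cornstarch, so not corn-free — out
E: has wheat flour, so not kosher-for-Passover — out
F: has prawn, so not vegetarian — out
G: has pork, so not vegetarian; has coconut, so not tree-nut-free — no
H: kosher-for-Passover, tree-nut-free — OK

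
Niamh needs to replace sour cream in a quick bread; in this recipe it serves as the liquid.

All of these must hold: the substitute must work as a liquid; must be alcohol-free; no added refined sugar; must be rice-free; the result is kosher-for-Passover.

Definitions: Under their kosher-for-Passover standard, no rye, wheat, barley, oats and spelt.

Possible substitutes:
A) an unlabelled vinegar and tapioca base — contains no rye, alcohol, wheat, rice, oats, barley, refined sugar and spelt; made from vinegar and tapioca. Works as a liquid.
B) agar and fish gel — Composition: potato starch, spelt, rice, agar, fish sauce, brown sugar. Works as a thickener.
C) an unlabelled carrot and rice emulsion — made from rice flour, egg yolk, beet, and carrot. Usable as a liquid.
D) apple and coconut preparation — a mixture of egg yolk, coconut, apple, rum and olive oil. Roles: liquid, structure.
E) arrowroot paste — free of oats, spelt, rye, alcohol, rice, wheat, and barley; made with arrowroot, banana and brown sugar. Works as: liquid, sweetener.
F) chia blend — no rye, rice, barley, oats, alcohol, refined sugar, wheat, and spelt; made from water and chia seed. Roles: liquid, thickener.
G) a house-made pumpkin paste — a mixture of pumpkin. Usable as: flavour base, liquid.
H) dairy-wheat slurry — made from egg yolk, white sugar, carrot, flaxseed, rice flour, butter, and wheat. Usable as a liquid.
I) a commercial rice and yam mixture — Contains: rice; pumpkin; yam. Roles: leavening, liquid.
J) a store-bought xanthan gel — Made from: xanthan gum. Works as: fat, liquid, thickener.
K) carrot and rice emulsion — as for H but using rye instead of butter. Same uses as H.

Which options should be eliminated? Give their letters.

B, C, D, E, H, I, K

A: all constraints satisfied — valid
B: not usable as a liquid; has spelt, so not kosher-for-Passover (and 2 more) — reject
C: has rice flour, so not rice-free — out
D: has rum, so not alcohol-free — no
E: has brown sugar, so not no-added-sugar — no
F: works as a liquid, no alcohol, no rice — valid
G: kosher-for-Passover, no rice — valid
H: has wheat, so not kosher-for-Passover; has rice flour, so not rice-free (and 1 more) — reject
I: has rice, so not rice-free — no
J: works as a liquid, no alcohol, no refined sugar — OK
K: has rye, so not kosher-for-Passover; has rice flour, so not rice-free (and 1 more) — out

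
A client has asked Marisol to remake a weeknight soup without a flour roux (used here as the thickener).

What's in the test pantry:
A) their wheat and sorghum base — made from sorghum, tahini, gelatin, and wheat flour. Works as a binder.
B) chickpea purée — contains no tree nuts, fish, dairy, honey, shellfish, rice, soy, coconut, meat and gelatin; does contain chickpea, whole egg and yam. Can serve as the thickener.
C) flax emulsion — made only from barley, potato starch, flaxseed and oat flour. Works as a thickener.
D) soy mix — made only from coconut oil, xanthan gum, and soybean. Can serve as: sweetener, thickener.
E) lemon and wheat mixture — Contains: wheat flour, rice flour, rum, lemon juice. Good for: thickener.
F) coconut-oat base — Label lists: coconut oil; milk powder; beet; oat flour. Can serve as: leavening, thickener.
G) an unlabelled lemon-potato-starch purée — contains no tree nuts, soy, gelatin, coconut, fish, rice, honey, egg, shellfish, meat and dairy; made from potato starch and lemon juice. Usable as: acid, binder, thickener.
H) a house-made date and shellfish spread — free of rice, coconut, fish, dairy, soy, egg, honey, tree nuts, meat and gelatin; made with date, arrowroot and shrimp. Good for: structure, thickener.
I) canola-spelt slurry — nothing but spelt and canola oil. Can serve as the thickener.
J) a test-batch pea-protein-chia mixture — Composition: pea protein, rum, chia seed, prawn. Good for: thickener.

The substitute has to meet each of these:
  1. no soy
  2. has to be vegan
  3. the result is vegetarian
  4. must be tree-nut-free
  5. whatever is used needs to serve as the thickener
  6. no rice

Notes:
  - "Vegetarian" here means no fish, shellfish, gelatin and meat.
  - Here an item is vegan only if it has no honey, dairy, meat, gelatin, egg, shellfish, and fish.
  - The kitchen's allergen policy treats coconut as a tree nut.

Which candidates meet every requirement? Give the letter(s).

C, G, I

A: not usable as a thickener; has gelatin, so not vegetarian (and 1 more) — out
B: has whole egg, so not vegan — out
C: barley and oat flour etc. — none of it excluded — valid
D: has soybean, so not soy-free; has coconut oil, so not tree-nut-free — reject
E: has rice flour, so not rice-free — reject
F: has milk powder, so not vegan; has coconut oil, so not tree-nut-free — no
G: vegetarian, vegan — valid
H: has shrimp, so not vegetarian; has shrimp, so not vegan — out
I: every rule checks out — OK
J: has prawn, so not vegetarian; has prawn, so not vegan — reject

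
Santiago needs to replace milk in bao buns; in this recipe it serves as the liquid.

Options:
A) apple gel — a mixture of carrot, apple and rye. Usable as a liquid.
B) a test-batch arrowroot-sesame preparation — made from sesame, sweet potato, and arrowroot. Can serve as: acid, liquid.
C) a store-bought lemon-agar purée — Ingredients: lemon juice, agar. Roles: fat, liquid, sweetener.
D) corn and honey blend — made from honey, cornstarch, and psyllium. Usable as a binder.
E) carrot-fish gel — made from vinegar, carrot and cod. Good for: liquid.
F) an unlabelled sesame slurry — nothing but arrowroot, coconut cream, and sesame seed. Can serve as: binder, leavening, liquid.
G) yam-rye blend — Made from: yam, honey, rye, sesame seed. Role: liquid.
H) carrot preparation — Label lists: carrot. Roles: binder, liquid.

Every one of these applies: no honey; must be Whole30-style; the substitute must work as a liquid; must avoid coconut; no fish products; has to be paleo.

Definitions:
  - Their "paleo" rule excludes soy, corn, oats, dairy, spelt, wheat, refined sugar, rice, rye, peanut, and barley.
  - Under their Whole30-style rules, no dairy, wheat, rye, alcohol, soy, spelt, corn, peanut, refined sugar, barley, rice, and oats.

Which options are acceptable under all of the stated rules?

A: has rye, so not paleo; has rye, so not Whole30-style — reject
B: only sesame, sweet potato and arrowroot; none excluded — keep
C: Whole30-style, paleo — valid
D: not usable as a liquid; has cornstarch, so not paleo (and 2 more) — out
E: has cod, so not fish-free — reject
F: has coconut cream, so not coconut-free — reject
G: has rye, so not paleo; has rye, so not Whole30-style (and 1 more) — out
H: no honey, no coconut — keep

B, C, H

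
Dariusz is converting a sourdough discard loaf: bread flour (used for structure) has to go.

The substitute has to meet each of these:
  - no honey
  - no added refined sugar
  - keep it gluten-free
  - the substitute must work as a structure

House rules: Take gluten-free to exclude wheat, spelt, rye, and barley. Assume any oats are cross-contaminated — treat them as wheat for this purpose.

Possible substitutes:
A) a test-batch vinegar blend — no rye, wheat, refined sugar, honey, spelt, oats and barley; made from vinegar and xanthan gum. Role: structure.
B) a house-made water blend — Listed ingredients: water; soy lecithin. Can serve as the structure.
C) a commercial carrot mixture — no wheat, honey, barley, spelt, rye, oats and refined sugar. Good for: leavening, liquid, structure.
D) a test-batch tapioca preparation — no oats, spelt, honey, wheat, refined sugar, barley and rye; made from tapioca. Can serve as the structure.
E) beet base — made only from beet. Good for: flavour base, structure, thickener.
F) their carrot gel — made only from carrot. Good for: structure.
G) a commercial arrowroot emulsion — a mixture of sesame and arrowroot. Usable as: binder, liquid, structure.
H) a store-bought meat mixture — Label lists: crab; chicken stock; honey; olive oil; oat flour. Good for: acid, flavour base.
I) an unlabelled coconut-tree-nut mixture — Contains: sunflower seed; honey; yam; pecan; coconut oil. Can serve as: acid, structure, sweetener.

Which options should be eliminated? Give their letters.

A: nothing on the exclusion list — keep
B: works as a structure, no honey, no refined sugar — keep
C: works as a structure, gluten-free, no refined sugar — OK
D: every rule checks out — valid
E: only beet; none excluded — valid
F: every rule checks out — keep
G: all constraints satisfied — OK
H: not usable as a structure; has oat flour, so not gluten-free (and 1 more) — no
I: has honey, so not honey-free — reject

H, I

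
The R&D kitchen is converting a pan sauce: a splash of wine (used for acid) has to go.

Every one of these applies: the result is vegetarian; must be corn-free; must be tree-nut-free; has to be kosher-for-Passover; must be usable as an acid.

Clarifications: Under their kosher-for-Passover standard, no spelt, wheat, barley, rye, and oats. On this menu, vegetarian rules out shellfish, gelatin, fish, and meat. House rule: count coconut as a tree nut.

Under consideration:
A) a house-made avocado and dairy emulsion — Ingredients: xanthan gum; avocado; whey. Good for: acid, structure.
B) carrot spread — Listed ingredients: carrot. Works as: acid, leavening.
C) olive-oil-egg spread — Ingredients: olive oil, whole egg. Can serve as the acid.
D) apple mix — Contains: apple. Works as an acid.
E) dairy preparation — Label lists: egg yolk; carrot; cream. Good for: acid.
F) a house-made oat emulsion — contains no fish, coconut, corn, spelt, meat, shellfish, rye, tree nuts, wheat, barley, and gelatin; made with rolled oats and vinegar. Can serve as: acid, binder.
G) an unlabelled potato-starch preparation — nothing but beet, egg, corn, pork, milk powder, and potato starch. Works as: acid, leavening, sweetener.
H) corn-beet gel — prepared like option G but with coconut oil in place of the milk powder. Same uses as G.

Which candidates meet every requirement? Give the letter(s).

A, B, C, D, E

A: works as an acid, vegetarian, kosher-for-Passover — valid
B: works as an acid, kosher-for-Passover, tree-nut-free — OK
C: only whole egg and olive oil; none excluded — keep
D: all constraints satisfied — valid
E: only cream, egg yolk, and carrot; none excluded — keep
F: has rolled oats, so not kosher-for-Passover — no
G: has pork, so not vegetarian; has corn, so not corn-free — out
H: has pork, so not vegetarian; has corn, so not corn-free (and 1 more) — reject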